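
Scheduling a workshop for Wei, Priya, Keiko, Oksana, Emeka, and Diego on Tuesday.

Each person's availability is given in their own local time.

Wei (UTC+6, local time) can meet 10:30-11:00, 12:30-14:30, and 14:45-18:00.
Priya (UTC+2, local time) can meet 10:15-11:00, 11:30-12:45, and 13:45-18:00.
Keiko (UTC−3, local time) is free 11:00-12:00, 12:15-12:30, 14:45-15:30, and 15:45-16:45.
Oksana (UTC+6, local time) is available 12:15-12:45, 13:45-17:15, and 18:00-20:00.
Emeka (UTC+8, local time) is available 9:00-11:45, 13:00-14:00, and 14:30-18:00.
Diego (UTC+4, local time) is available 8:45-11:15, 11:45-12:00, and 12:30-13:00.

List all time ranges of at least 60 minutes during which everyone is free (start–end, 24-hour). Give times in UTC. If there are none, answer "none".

none

Wei → UTC: 04:30–05:00, 06:30–08:30, 08:45–12:00.
Priya → UTC: 08:15–09:00, 09:30–10:45, 11:45–16:00.
Keiko → UTC: 14:00–15:00, 15:15–15:30, 17:45–18:30, 18:45–19:45.
Oksana → UTC: 06:15–06:45, 07:45–11:15, 12:00–14:00.
Emeka → UTC: 01:00–03:45, 05:00–06:00, 06:30–10:00.
Diego → UTC: 04:45–07:15, 07:45–08:00, 08:30–09:00.
Wei ∩ Priya: 08:15–08:30, 08:45–09:00, 09:30–10:45, 11:45–12:00.
Wei ∩ Priya ∩ Keiko: (none).
Wei ∩ Priya ∩ Keiko ∩ Oksana: (none).
Wei ∩ Priya ∩ Keiko ∩ Oksana ∩ Emeka: (none).
Wei ∩ Priya ∩ Keiko ∩ Oksana ∩ Emeka ∩ Diego: (none).
Windows ≥ 60 min: (none).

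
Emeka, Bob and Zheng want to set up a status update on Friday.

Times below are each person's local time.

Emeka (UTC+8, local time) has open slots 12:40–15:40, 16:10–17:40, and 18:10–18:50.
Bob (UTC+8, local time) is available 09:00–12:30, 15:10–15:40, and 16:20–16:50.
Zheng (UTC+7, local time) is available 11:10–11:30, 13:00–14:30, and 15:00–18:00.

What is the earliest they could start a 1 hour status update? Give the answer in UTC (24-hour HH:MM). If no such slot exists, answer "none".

none

Emeka → UTC: 04:40–07:40, 08:10–09:40, 10:10–10:50.
Bob → UTC: 01:00–04:30, 07:10–07:40, 08:20–08:50.
Zheng → UTC: 04:10–04:30, 06:00–07:30, 08:00–11:00.
Emeka ∩ Bob: 07:10–07:40, 08:20–08:50.
Emeka ∩ Bob ∩ Zheng: 07:10–07:30, 08:20–08:50.
Windows ≥ 60 min: (none).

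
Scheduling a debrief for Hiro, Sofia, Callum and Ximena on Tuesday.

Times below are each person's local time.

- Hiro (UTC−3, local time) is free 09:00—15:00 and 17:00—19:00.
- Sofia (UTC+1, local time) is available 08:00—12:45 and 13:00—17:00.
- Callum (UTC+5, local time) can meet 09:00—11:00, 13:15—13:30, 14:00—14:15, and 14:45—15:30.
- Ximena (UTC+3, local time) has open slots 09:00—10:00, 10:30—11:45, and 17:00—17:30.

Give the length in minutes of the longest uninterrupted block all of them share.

0 minutes

Hiro → UTC: 12:00–18:00, 20:00–22:00.
Sofia → UTC: 07:00–11:45, 12:00–16:00.
Callum → UTC: 04:00–06:00, 08:15–08:30, 09:00–09:15, 09:45–10:30.
Ximena → UTC: 06:00–07:00, 07:30–08:45, 14:00–14:30.
Hiro ∩ Sofia: 12:00–16:00.
Hiro ∩ Sofia ∩ Callum: (none).
Hiro ∩ Sofia ∩ Callum ∩ Ximena: (none).
No common window.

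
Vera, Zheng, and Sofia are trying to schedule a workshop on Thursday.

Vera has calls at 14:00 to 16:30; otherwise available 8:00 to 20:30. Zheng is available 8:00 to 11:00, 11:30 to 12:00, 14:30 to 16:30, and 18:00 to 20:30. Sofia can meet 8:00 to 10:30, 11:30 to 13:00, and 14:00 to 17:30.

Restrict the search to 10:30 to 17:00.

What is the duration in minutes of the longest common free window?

Vera free within 08:00–20:30: 08:00–14:00, 16:30–20:30.
Vera ∩ Zheng: 08:00–11:00, 11:30–12:00, 18:00–20:30.
Vera ∩ Zheng ∩ Sofia: 08:00–10:30, 11:30–12:00.
Restricted to 10:30–17:00: 11:30–12:00.
Single common window of 30 minutes.

30 minutes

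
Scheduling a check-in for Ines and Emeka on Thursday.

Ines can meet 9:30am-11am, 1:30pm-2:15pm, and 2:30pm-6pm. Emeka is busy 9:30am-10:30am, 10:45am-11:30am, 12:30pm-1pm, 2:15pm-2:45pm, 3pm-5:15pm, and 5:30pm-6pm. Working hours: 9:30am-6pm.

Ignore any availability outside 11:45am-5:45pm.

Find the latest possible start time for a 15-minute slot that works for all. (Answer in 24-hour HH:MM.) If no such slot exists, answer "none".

17:15

Emeka free within 09:30–18:00: 10:30–10:45, 11:30–12:30, 13:00–14:15, 14:45–15:00, 17:15–17:30.
Ines ∩ Emeka: 10:30–10:45, 13:30–14:15, 14:45–15:00, 17:15–17:30.
Restricted to 11:45–17:45: 13:30–14:15, 14:45–15:00, 17:15–17:30.
Windows ≥ 15 min: 13:30–14:15, 14:45–15:00, 17:15–17:30.
Latest start in the last window 17:15–17:30 is 17:30 − 15 min = 17:15.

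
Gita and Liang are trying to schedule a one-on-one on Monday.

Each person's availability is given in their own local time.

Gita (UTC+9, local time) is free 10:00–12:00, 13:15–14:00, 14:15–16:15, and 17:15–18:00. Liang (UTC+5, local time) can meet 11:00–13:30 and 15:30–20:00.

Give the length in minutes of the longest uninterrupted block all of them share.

75 minutes

Gita → UTC: 01:00–03:00, 04:15–05:00, 05:15–07:15, 08:15–09:00.
Liang → UTC: 06:00–08:30, 10:30–15:00.
Gita ∩ Liang: 06:00–07:15, 08:15–08:30.
Common window lengths: 75, 15 min; longest is 75.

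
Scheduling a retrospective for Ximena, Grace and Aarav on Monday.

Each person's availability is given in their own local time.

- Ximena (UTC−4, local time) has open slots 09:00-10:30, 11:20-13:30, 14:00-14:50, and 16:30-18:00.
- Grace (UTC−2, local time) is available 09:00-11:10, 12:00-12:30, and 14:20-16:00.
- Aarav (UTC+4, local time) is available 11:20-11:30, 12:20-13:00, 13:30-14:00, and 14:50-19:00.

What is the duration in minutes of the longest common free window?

Ximena → UTC: 13:00–14:30, 15:20–17:30, 18:00–18:50, 20:30–22:00.
Grace → UTC: 11:00–13:10, 14:00–14:30, 16:20–18:00.
Aarav → UTC: 07:20–07:30, 08:20–09:00, 09:30–10:00, 10:50–15:00.
Ximena ∩ Grace: 13:00–13:10, 14:00–14:30, 16:20–17:30.
Ximena ∩ Grace ∩ Aarav: 13:00–13:10, 14:00–14:30.
Common window lengths: 10, 30 min; longest is 30.

30 minutes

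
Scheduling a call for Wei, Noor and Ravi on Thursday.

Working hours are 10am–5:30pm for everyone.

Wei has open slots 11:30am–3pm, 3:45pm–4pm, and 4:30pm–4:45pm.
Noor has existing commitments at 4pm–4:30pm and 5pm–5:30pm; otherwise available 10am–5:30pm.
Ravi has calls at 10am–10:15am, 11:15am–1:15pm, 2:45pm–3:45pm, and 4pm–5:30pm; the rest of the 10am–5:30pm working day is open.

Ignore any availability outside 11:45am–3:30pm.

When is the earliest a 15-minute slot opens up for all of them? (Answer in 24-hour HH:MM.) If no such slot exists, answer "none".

Noor free within 10:00–17:30: 10:00–16:00, 16:30–17:00.
Ravi free within 10:00–17:30: 10:15–11:15, 13:15–14:45, 15:45–16:00.
Wei ∩ Noor: 11:30–15:00, 15:45–16:00, 16:30–16:45.
Wei ∩ Noor ∩ Ravi: 13:15–14:45, 15:45–16:00.
Restricted to 11:45–15:30: 13:15–14:45.
Windows ≥ 15 min: 13:15–14:45.
Earliest such window starts at 13:15.

13:15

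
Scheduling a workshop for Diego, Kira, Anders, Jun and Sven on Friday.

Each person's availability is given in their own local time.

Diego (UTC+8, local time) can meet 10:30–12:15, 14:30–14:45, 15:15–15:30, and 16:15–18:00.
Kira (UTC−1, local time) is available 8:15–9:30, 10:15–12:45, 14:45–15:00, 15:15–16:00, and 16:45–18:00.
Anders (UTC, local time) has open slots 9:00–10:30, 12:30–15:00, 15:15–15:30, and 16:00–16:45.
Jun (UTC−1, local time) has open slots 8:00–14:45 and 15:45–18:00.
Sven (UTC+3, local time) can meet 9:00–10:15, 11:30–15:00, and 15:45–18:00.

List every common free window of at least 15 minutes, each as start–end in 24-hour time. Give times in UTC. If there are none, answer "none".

09:15–10:00

Diego → UTC: 02:30–04:15, 06:30–06:45, 07:15–07:30, 08:15–10:00.
Kira → UTC: 09:15–10:30, 11:15–13:45, 15:45–16:00, 16:15–17:00, 17:45–19:00.
Anders → UTC: 09:00–10:30, 12:30–15:00, 15:15–15:30, 16:00–16:45.
Jun → UTC: 09:00–15:45, 16:45–19:00.
Sven → UTC: 06:00–07:15, 08:30–12:00, 12:45–15:00.
Diego ∩ Kira: 09:15–10:00.
Diego ∩ Kira ∩ Anders: 09:15–10:00.
Diego ∩ Kira ∩ Anders ∩ Jun: 09:15–10:00.
Diego ∩ Kira ∩ Anders ∩ Jun ∩ Sven: 09:15–10:00.
Windows ≥ 15 min: 09:15–10:00.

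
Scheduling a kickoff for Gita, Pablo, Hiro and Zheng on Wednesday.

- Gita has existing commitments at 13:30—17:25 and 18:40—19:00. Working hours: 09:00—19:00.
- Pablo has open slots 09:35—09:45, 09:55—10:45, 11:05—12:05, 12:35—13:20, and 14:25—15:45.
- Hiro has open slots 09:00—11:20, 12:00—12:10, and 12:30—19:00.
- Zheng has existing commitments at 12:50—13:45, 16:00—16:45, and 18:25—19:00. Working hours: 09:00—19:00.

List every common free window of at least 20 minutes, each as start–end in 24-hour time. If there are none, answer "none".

09:55–10:45

Gita free within 09:00–19:00: 09:00–13:30, 17:25–18:40.
Zheng free within 09:00–19:00: 09:00–12:50, 13:45–16:00, 16:45–18:25.
Gita ∩ Pablo: 09:35–09:45, 09:55–10:45, 11:05–12:05, 12:35–13:20.
Gita ∩ Pablo ∩ Hiro: 09:35–09:45, 09:55–10:45, 11:05–11:20, 12:00–12:05, 12:35–13:20.
Gita ∩ Pablo ∩ Hiro ∩ Zheng: 09:35–09:45, 09:55–10:45, 11:05–11:20, 12:00–12:05, 12:35–12:50.
Windows ≥ 20 min: 09:55–10:45.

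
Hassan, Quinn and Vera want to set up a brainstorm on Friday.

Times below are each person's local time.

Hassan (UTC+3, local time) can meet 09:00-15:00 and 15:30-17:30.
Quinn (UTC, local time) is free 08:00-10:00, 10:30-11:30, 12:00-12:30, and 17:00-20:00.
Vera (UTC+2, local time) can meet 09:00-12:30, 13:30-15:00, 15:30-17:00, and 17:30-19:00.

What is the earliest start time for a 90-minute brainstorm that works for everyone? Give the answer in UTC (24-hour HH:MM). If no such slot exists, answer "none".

Hassan → UTC: 06:00–12:00, 12:30–14:30.
Quinn → UTC: 08:00–10:00, 10:30–11:30, 12:00–12:30, 17:00–20:00.
Vera → UTC: 07:00–10:30, 11:30–13:00, 13:30–15:00, 15:30–17:00.
Hassan ∩ Quinn: 08:00–10:00, 10:30–11:30.
Hassan ∩ Quinn ∩ Vera: 08:00–10:00.
Windows ≥ 90 min: 08:00–10:00.
Earliest such window starts at 08:00.

08:00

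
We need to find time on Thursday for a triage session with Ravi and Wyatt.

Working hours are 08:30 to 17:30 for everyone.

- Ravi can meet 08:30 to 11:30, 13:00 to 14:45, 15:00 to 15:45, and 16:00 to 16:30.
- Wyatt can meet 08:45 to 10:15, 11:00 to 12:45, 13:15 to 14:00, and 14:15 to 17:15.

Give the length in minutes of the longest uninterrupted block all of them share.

90 minutes

Ravi ∩ Wyatt: 08:45–10:15, 11:00–11:30, 13:15–14:00, 14:15–14:45, 15:00–15:45, 16:00–16:30.
Common window lengths: 90, 30, 45, 30, 45, 30 min; longest is 90.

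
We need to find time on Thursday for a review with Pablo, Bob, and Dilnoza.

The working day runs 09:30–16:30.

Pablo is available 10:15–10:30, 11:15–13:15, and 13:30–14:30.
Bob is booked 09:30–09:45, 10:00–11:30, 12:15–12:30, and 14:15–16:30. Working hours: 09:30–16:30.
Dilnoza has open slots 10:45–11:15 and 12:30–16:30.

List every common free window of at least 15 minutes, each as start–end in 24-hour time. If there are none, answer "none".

Bob free within 09:30–16:30: 09:45–10:00, 11:30–12:15, 12:30–14:15.
Pablo ∩ Bob: 11:30–12:15, 12:30–13:15, 13:30–14:15.
Pablo ∩ Bob ∩ Dilnoza: 12:30–13:15, 13:30–14:15.
Windows ≥ 15 min: 12:30–13:15, 13:30–14:15.

12:30–13:15, 13:30–14:15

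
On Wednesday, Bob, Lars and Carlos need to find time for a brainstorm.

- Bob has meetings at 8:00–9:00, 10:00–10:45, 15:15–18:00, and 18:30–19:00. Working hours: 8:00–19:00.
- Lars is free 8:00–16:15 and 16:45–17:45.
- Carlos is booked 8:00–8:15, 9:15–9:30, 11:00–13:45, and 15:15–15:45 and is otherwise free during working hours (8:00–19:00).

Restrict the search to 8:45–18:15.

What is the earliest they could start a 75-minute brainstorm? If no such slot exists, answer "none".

Bob free within 08:00–19:00: 09:00–10:00, 10:45–15:15, 18:00–18:30.
Carlos free within 08:00–19:00: 08:15–09:15, 09:30–11:00, 13:45–15:15, 15:45–19:00.
Bob ∩ Lars: 09:00–10:00, 10:45–15:15.
Bob ∩ Lars ∩ Carlos: 09:00–09:15, 09:30–10:00, 10:45–11:00, 13:45–15:15.
Restricted to 08:45–18:15: 09:00–09:15, 09:30–10:00, 10:45–11:00, 13:45–15:15.
Windows ≥ 75 min: 13:45–15:15.
Earliest such window starts at 13:45.

13:45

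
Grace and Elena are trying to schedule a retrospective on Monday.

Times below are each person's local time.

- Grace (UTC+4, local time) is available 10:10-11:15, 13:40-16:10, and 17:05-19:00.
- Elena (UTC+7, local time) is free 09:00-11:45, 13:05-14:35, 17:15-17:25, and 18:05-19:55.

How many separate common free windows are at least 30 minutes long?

2

Grace → UTC: 06:10–07:15, 09:40–12:10, 13:05–15:00.
Elena → UTC: 02:00–04:45, 06:05–07:35, 10:15–10:25, 11:05–12:55.
Grace ∩ Elena: 06:10–07:15, 10:15–10:25, 11:05–12:10.
Windows ≥ 30 min: 06:10–07:15, 11:05–12:10.
That's 2 windows.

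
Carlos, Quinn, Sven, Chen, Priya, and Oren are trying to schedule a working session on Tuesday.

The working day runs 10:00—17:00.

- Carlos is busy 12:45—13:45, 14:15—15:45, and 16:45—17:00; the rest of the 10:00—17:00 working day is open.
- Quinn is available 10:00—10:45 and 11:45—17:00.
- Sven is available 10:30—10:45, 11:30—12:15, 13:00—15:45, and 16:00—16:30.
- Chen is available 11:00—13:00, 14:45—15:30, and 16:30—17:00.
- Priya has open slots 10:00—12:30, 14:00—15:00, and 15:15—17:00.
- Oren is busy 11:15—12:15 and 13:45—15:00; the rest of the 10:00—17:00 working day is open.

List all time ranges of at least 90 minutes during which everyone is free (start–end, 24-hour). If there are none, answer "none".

Carlos free within 10:00–17:00: 10:00–12:45, 13:45–14:15, 15:45–16:45.
Oren free within 10:00–17:00: 10:00–11:15, 12:15–13:45, 15:00–17:00.
Carlos ∩ Quinn: 10:00–10:45, 11:45–12:45, 13:45–14:15, 15:45–16:45.
Carlos ∩ Quinn ∩ Sven: 10:30–10:45, 11:45–12:15, 13:45–14:15, 16:00–16:30.
Carlos ∩ Quinn ∩ Sven ∩ Chen: 11:45–12:15.
Carlos ∩ Quinn ∩ Sven ∩ Chen ∩ Priya: 11:45–12:15.
Carlos ∩ Quinn ∩ Sven ∩ Chen ∩ Priya ∩ Oren: (none).
Windows ≥ 90 min: (none).

none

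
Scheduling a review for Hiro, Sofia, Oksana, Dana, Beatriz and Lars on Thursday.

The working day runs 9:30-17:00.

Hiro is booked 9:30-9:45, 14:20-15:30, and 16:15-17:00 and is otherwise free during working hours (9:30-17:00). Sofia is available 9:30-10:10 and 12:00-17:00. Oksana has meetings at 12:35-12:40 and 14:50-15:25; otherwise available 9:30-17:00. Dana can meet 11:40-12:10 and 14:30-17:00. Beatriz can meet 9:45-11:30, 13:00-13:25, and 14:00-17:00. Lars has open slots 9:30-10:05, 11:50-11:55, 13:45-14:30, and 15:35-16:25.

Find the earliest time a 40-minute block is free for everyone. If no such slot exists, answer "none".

Hiro free within 09:30–17:00: 09:45–14:20, 15:30–16:15.
Oksana free within 09:30–17:00: 09:30–12:35, 12:40–14:50, 15:25–17:00.
Hiro ∩ Sofia: 09:45–10:10, 12:00–14:20, 15:30–16:15.
Hiro ∩ Sofia ∩ Oksana: 09:45–10:10, 12:00–12:35, 12:40–14:20, 15:30–16:15.
Hiro ∩ Sofia ∩ Oksana ∩ Dana: 12:00–12:10, 15:30–16:15.
Hiro ∩ Sofia ∩ Oksana ∩ Dana ∩ Beatriz: 15:30–16:15.
Hiro ∩ Sofia ∩ Oksana ∩ Dana ∩ Beatriz ∩ Lars: 15:35–16:15.
Windows ≥ 40 min: 15:35–16:15.
Earliest such window starts at 15:35.

15:35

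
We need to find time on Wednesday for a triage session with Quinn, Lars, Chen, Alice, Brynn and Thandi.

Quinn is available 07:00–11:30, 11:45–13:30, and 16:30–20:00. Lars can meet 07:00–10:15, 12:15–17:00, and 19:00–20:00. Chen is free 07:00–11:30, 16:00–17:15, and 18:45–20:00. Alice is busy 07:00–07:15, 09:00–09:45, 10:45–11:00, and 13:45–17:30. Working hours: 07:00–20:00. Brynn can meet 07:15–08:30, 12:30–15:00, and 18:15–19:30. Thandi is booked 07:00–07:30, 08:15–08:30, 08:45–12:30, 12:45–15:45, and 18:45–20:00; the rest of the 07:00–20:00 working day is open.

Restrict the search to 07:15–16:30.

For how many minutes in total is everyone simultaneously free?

Alice free within 07:00–20:00: 07:15–09:00, 09:45–10:45, 11:00–13:45, 17:30–20:00.
Thandi free within 07:00–20:00: 07:30–08:15, 08:30–08:45, 12:30–12:45, 15:45–18:45.
Quinn ∩ Lars: 07:00–10:15, 12:15–13:30, 16:30–17:00, 19:00–20:00.
Quinn ∩ Lars ∩ Chen: 07:00–10:15, 16:30–17:00, 19:00–20:00.
Quinn ∩ Lars ∩ Chen ∩ Alice: 07:15–09:00, 09:45–10:15, 19:00–20:00.
Quinn ∩ Lars ∩ Chen ∩ Alice ∩ Brynn: 07:15–08:30, 19:00–19:30.
Quinn ∩ Lars ∩ Chen ∩ Alice ∩ Brynn ∩ Thandi: 07:30–08:15.
Restricted to 07:15–16:30: 07:30–08:15.
Total common minutes: 45.

45 minutes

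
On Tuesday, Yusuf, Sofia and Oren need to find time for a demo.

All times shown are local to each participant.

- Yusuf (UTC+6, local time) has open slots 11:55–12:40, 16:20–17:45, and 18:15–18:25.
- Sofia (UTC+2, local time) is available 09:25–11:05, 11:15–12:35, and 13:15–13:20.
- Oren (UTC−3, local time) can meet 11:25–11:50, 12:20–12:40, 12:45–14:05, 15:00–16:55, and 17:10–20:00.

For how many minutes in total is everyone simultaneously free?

Yusuf → UTC: 05:55–06:40, 10:20–11:45, 12:15–12:25.
Sofia → UTC: 07:25–09:05, 09:15–10:35, 11:15–11:20.
Oren → UTC: 14:25–14:50, 15:20–15:40, 15:45–17:05, 18:00–19:55, 20:10–23:00.
Yusuf ∩ Sofia: 10:20–10:35, 11:15–11:20.
Yusuf ∩ Sofia ∩ Oren: (none).
Total common minutes: 0.

0 minutes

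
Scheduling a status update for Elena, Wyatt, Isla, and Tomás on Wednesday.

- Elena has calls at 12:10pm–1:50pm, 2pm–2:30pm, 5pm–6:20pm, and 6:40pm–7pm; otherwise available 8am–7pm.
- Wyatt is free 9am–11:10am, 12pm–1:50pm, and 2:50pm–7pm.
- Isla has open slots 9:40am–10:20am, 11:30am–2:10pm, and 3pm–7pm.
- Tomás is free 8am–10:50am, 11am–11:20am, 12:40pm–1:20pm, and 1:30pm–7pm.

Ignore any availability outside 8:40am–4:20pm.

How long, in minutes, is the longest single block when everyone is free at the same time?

80 minutes

Elena free within 08:00–19:00: 08:00–12:10, 13:50–14:00, 14:30–17:00, 18:20–18:40.
Elena ∩ Wyatt: 09:00–11:10, 12:00–12:10, 14:50–17:00, 18:20–18:40.
Elena ∩ Wyatt ∩ Isla: 09:40–10:20, 12:00–12:10, 15:00–17:00, 18:20–18:40.
Elena ∩ Wyatt ∩ Isla ∩ Tomás: 09:40–10:20, 15:00–17:00, 18:20–18:40.
Restricted to 08:40–16:20: 09:40–10:20, 15:00–16:20.
Common window lengths: 40, 80 min; longest is 80.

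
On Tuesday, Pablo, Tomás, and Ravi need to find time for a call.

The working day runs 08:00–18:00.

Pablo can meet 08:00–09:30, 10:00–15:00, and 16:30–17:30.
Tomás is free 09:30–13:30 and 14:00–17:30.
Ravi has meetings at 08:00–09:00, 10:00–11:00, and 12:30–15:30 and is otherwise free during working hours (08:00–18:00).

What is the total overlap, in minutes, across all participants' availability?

150 minutes

Ravi free within 08:00–18:00: 09:00–10:00, 11:00–12:30, 15:30–18:00.
Pablo ∩ Tomás: 10:00–13:30, 14:00–15:00, 16:30–17:30.
Pablo ∩ Tomás ∩ Ravi: 11:00–12:30, 16:30–17:30.
Total common minutes: 90 + 60 = 150.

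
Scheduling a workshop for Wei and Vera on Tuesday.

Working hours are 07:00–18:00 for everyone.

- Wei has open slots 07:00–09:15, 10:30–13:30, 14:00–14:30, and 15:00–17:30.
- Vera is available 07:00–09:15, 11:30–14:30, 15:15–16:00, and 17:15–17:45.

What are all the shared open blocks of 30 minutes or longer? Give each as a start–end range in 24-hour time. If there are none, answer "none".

Wei ∩ Vera: 07:00–09:15, 11:30–13:30, 14:00–14:30, 15:15–16:00, 17:15–17:30.
Windows ≥ 30 min: 07:00–09:15, 11:30–13:30, 14:00–14:30, 15:15–16:00.

07:00–09:15, 11:30–13:30, 14:00–14:30, 15:15–16:00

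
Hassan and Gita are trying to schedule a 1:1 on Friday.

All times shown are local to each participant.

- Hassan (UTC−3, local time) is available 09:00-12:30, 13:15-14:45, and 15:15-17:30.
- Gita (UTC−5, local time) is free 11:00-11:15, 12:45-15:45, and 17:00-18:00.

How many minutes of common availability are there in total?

Hassan → UTC: 12:00–15:30, 16:15–17:45, 18:15–20:30.
Gita → UTC: 16:00–16:15, 17:45–20:45, 22:00–23:00.
Hassan ∩ Gita: 18:15–20:30.
Total common minutes: 135.

135 minutes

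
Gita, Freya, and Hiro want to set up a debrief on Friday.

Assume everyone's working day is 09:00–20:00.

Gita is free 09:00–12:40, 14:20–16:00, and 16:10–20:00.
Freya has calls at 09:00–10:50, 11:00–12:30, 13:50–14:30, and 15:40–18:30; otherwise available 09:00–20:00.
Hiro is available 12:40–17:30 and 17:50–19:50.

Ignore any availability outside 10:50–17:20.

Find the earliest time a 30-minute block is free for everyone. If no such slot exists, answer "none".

14:30

Freya free within 09:00–20:00: 10:50–11:00, 12:30–13:50, 14:30–15:40, 18:30–20:00.
Gita ∩ Freya: 10:50–11:00, 12:30–12:40, 14:30–15:40, 18:30–20:00.
Gita ∩ Freya ∩ Hiro: 14:30–15:40, 18:30–19:50.
Restricted to 10:50–17:20: 14:30–15:40.
Windows ≥ 30 min: 14:30–15:40.
Earliest such window starts at 14:30.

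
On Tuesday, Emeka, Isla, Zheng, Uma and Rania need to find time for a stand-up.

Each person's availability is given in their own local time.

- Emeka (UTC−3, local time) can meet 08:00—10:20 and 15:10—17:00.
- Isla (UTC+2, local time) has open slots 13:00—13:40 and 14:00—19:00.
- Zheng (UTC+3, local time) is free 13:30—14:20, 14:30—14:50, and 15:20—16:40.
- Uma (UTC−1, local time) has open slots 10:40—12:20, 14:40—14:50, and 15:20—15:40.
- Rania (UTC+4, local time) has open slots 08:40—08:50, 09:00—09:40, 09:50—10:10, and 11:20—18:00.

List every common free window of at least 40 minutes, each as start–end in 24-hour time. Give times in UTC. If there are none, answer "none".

Emeka → UTC: 11:00–13:20, 18:10–20:00.
Isla → UTC: 11:00–11:40, 12:00–17:00.
Zheng → UTC: 10:30–11:20, 11:30–11:50, 12:20–13:40.
Uma → UTC: 11:40–13:20, 15:40–15:50, 16:20–16:40.
Rania → UTC: 04:40–04:50, 05:00–05:40, 05:50–06:10, 07:20–14:00.
Emeka ∩ Isla: 11:00–11:40, 12:00–13:20.
Emeka ∩ Isla ∩ Zheng: 11:00–11:20, 11:30–11:40, 12:20–13:20.
Emeka ∩ Isla ∩ Zheng ∩ Uma: 12:20–13:20.
Emeka ∩ Isla ∩ Zheng ∩ Uma ∩ Rania: 12:20–13:20.
Windows ≥ 40 min: 12:20–13:20.

12:20–13:20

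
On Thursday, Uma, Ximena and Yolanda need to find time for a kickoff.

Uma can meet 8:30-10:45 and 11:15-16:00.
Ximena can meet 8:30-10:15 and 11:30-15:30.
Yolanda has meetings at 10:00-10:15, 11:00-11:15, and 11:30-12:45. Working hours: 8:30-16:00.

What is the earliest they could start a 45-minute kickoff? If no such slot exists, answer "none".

08:30

Yolanda free within 08:30–16:00: 08:30–10:00, 10:15–11:00, 11:15–11:30, 12:45–16:00.
Uma ∩ Ximena: 08:30–10:15, 11:30–15:30.
Uma ∩ Ximena ∩ Yolanda: 08:30–10:00, 12:45–15:30.
Windows ≥ 45 min: 08:30–10:00, 12:45–15:30.
Earliest such window starts at 08:30.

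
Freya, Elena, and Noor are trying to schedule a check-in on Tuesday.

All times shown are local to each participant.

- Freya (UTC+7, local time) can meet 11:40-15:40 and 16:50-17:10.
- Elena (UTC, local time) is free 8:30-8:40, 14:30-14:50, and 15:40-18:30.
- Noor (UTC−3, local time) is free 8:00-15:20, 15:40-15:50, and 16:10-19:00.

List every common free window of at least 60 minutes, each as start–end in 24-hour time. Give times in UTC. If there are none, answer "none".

none

Freya → UTC: 04:40–08:40, 09:50–10:10.
Elena → UTC: 08:30–08:40, 14:30–14:50, 15:40–18:30.
Noor → UTC: 11:00–18:20, 18:40–18:50, 19:10–22:00.
Freya ∩ Elena: 08:30–08:40.
Freya ∩ Elena ∩ Noor: (none).
Windows ≥ 60 min: (none).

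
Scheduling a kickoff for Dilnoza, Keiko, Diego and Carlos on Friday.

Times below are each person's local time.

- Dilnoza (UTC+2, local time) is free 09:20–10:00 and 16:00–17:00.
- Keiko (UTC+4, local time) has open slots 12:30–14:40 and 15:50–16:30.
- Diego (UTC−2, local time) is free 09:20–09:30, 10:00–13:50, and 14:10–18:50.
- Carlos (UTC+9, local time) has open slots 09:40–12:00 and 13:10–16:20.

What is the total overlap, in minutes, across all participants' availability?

0 minutes

Dilnoza → UTC: 07:20–08:00, 14:00–15:00.
Keiko → UTC: 08:30–10:40, 11:50–12:30.
Diego → UTC: 11:20–11:30, 12:00–15:50, 16:10–20:50.
Carlos → UTC: 00:40–03:00, 04:10–07:20.
Dilnoza ∩ Keiko: (none).
Dilnoza ∩ Keiko ∩ Diego: (none).
Dilnoza ∩ Keiko ∩ Diego ∩ Carlos: (none).
Total common minutes: 0.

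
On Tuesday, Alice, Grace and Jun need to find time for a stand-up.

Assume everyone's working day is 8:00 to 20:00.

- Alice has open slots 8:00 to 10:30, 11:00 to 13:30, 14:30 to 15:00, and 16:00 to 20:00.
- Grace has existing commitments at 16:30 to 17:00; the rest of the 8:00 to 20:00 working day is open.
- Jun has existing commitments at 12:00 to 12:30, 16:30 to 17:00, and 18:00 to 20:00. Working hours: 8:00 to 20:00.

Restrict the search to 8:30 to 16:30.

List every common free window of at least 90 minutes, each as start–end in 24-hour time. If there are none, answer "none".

Grace free within 08:00–20:00: 08:00–16:30, 17:00–20:00.
Jun free within 08:00–20:00: 08:00–12:00, 12:30–16:30, 17:00–18:00.
Alice ∩ Grace: 08:00–10:30, 11:00–13:30, 14:30–15:00, 16:00–16:30, 17:00–20:00.
Alice ∩ Grace ∩ Jun: 08:00–10:30, 11:00–12:00, 12:30–13:30, 14:30–15:00, 16:00–16:30, 17:00–18:00.
Restricted to 08:30–16:30: 08:30–10:30, 11:00–12:00, 12:30–13:30, 14:30–15:00, 16:00–16:30.
Windows ≥ 90 min: 08:30–10:30.

08:30–10:30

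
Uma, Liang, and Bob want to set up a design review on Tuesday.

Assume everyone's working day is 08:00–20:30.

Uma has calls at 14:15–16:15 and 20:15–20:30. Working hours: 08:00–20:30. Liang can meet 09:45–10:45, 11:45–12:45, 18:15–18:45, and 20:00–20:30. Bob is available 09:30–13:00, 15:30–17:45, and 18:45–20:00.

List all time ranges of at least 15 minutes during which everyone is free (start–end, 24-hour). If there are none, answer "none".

09:45–10:45, 11:45–12:45

Uma free within 08:00–20:30: 08:00–14:15, 16:15–20:15.
Uma ∩ Liang: 09:45–10:45, 11:45–12:45, 18:15–18:45, 20:00–20:15.
Uma ∩ Liang ∩ Bob: 09:45–10:45, 11:45–12:45.
Windows ≥ 15 min: 09:45–10:45, 11:45–12:45.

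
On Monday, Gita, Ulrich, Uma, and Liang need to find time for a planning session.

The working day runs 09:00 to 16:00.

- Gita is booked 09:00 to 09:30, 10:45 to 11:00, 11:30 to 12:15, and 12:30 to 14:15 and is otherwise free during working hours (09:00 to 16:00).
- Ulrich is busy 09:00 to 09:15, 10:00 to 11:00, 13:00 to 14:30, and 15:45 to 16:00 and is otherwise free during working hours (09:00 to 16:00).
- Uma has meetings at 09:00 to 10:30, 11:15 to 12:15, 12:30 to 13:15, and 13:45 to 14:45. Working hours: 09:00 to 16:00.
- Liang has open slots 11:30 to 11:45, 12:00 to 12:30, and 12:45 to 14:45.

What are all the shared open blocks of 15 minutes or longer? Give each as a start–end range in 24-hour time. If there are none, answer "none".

Gita free within 09:00–16:00: 09:30–10:45, 11:00–11:30, 12:15–12:30, 14:15–16:00.
Ulrich free within 09:00–16:00: 09:15–10:00, 11:00–13:00, 14:30–15:45.
Uma free within 09:00–16:00: 10:30–11:15, 12:15–12:30, 13:15–13:45, 14:45–16:00.
Gita ∩ Ulrich: 09:30–10:00, 11:00–11:30, 12:15–12:30, 14:30–15:45.
Gita ∩ Ulrich ∩ Uma: 11:00–11:15, 12:15–12:30, 14:45–15:45.
Gita ∩ Ulrich ∩ Uma ∩ Liang: 12:15–12:30.
Windows ≥ 15 min: 12:15–12:30.

12:15–12:30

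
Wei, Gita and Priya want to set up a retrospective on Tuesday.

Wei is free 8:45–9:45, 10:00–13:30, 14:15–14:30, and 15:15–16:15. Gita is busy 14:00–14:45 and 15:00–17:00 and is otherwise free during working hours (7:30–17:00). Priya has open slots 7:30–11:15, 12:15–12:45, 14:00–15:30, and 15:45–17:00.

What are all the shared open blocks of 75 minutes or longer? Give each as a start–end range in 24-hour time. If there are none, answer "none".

10:00–11:15

Gita free within 07:30–17:00: 07:30–14:00, 14:45–15:00.
Wei ∩ Gita: 08:45–09:45, 10:00–13:30.
Wei ∩ Gita ∩ Priya: 08:45–09:45, 10:00–11:15, 12:15–12:45.
Windows ≥ 75 min: 10:00–11:15.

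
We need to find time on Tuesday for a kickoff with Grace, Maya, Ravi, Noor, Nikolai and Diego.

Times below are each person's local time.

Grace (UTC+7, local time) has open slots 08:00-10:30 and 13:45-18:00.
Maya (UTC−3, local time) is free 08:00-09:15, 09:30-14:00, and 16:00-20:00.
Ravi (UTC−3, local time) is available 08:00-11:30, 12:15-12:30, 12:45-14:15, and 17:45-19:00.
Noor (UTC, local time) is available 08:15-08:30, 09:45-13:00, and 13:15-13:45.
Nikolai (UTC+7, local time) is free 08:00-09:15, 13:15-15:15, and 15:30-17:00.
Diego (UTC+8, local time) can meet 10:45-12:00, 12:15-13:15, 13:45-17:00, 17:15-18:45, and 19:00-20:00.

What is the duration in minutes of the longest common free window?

Grace → UTC: 01:00–03:30, 06:45–11:00.
Maya → UTC: 11:00–12:15, 12:30–17:00, 19:00–23:00.
Ravi → UTC: 11:00–14:30, 15:15–15:30, 15:45–17:15, 20:45–22:00.
Noor → UTC: 08:15–08:30, 09:45–13:00, 13:15–13:45.
Nikolai → UTC: 01:00–02:15, 06:15–08:15, 08:30–10:00.
Diego → UTC: 02:45–04:00, 04:15–05:15, 05:45–09:00, 09:15–10:45, 11:00–12:00.
Grace ∩ Maya: (none).
Grace ∩ Maya ∩ Ravi: (none).
Grace ∩ Maya ∩ Ravi ∩ Noor: (none).
Grace ∩ Maya ∩ Ravi ∩ Noor ∩ Nikolai: (none).
Grace ∩ Maya ∩ Ravi ∩ Noor ∩ Nikolai ∩ Diego: (none).
No common window.

0 minutes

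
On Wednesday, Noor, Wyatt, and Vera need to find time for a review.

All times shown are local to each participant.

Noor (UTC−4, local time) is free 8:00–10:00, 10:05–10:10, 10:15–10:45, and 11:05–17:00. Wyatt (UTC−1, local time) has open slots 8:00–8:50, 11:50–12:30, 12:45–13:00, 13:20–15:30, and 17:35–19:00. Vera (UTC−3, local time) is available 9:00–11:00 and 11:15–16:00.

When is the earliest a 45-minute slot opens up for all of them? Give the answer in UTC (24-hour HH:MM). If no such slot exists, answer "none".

15:05

Noor → UTC: 12:00–14:00, 14:05–14:10, 14:15–14:45, 15:05–21:00.
Wyatt → UTC: 09:00–09:50, 12:50–13:30, 13:45–14:00, 14:20–16:30, 18:35–20:00.
Vera → UTC: 12:00–14:00, 14:15–19:00.
Noor ∩ Wyatt: 12:50–13:30, 13:45–14:00, 14:20–14:45, 15:05–16:30, 18:35–20:00.
Noor ∩ Wyatt ∩ Vera: 12:50–13:30, 13:45–14:00, 14:20–14:45, 15:05–16:30, 18:35–19:00.
Windows ≥ 45 min: 15:05–16:30.
Earliest such window starts at 15:05.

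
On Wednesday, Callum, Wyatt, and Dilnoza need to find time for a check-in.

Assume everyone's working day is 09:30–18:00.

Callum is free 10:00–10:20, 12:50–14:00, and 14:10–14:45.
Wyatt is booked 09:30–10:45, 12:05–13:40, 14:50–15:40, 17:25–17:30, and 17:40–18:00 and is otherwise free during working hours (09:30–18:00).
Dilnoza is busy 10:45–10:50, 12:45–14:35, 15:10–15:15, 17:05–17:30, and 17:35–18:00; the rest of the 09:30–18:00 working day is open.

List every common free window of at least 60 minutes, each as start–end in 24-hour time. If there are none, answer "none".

Wyatt free within 09:30–18:00: 10:45–12:05, 13:40–14:50, 15:40–17:25, 17:30–17:40.
Dilnoza free within 09:30–18:00: 09:30–10:45, 10:50–12:45, 14:35–15:10, 15:15–17:05, 17:30–17:35.
Callum ∩ Wyatt: 13:40–14:00, 14:10–14:45.
Callum ∩ Wyatt ∩ Dilnoza: 14:35–14:45.
Windows ≥ 60 min: (none).

none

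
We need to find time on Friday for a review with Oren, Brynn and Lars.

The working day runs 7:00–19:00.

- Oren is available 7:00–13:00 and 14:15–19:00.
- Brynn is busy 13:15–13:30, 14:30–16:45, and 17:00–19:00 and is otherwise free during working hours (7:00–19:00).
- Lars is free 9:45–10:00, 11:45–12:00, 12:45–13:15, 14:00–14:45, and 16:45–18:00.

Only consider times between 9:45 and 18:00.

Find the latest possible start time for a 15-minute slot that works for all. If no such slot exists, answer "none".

Brynn free within 07:00–19:00: 07:00–13:15, 13:30–14:30, 16:45–17:00.
Oren ∩ Brynn: 07:00–13:00, 14:15–14:30, 16:45–17:00.
Oren ∩ Brynn ∩ Lars: 09:45–10:00, 11:45–12:00, 12:45–13:00, 14:15–14:30, 16:45–17:00.
Restricted to 09:45–18:00: 09:45–10:00, 11:45–12:00, 12:45–13:00, 14:15–14:30, 16:45–17:00.
Windows ≥ 15 min: 09:45–10:00, 11:45–12:00, 12:45–13:00, 14:15–14:30, 16:45–17:00.
Latest start in the last window 16:45–17:00 is 17:00 − 15 min = 16:45.

16:45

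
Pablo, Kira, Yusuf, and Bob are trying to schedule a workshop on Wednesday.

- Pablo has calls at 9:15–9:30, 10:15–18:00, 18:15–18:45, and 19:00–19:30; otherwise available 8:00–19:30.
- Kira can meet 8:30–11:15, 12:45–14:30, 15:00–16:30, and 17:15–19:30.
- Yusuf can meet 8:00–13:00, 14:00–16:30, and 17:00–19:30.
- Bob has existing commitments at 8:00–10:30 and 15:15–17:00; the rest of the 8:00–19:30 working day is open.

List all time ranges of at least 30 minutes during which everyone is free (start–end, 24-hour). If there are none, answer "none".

none

Pablo free within 08:00–19:30: 08:00–09:15, 09:30–10:15, 18:00–18:15, 18:45–19:00.
Bob free within 08:00–19:30: 10:30–15:15, 17:00–19:30.
Pablo ∩ Kira: 08:30–09:15, 09:30–10:15, 18:00–18:15, 18:45–19:00.
Pablo ∩ Kira ∩ Yusuf: 08:30–09:15, 09:30–10:15, 18:00–18:15, 18:45–19:00.
Pablo ∩ Kira ∩ Yusuf ∩ Bob: 18:00–18:15, 18:45–19:00.
Windows ≥ 30 min: (none).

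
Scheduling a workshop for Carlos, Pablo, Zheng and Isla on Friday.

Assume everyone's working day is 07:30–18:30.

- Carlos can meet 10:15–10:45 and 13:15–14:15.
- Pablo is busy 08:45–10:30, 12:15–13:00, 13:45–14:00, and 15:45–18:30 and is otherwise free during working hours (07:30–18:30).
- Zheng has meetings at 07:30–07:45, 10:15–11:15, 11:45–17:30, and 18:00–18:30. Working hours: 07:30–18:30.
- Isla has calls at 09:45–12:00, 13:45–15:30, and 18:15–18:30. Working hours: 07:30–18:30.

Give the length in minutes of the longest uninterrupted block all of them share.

Pablo free within 07:30–18:30: 07:30–08:45, 10:30–12:15, 13:00–13:45, 14:00–15:45.
Zheng free within 07:30–18:30: 07:45–10:15, 11:15–11:45, 17:30–18:00.
Isla free within 07:30–18:30: 07:30–09:45, 12:00–13:45, 15:30–18:15.
Carlos ∩ Pablo: 10:30–10:45, 13:15–13:45, 14:00–14:15.
Carlos ∩ Pablo ∩ Zheng: (none).
Carlos ∩ Pablo ∩ Zheng ∩ Isla: (none).
No common window.

0 minutes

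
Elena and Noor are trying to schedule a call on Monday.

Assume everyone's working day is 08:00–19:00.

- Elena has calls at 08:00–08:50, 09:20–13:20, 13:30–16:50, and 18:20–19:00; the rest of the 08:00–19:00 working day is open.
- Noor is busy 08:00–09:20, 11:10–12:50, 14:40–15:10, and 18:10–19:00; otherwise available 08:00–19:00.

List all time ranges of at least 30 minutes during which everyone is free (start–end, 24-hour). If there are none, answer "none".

16:50–18:10

Elena free within 08:00–19:00: 08:50–09:20, 13:20–13:30, 16:50–18:20.
Noor free within 08:00–19:00: 09:20–11:10, 12:50–14:40, 15:10–18:10.
Elena ∩ Noor: 13:20–13:30, 16:50–18:10.
Windows ≥ 30 min: 16:50–18:10.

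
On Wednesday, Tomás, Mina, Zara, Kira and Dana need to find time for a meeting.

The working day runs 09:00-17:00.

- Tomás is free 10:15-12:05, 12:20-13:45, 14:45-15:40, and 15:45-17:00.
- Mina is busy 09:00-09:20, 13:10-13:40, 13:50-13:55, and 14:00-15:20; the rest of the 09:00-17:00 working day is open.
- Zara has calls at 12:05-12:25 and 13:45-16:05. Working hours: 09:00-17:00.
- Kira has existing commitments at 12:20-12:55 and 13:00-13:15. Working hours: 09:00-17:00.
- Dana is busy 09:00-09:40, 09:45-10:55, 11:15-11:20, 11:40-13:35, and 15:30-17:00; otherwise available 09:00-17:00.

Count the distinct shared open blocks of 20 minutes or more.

2

Mina free within 09:00–17:00: 09:20–13:10, 13:40–13:50, 13:55–14:00, 15:20–17:00.
Zara free within 09:00–17:00: 09:00–12:05, 12:25–13:45, 16:05–17:00.
Kira free within 09:00–17:00: 09:00–12:20, 12:55–13:00, 13:15–17:00.
Dana free within 09:00–17:00: 09:40–09:45, 10:55–11:15, 11:20–11:40, 13:35–15:30.
Tomás ∩ Mina: 10:15–12:05, 12:20–13:10, 13:40–13:45, 15:20–15:40, 15:45–17:00.
Tomás ∩ Mina ∩ Zara: 10:15–12:05, 12:25–13:10, 13:40–13:45, 16:05–17:00.
Tomás ∩ Mina ∩ Zara ∩ Kira: 10:15–12:05, 12:55–13:00, 13:40–13:45, 16:05–17:00.
Tomás ∩ Mina ∩ Zara ∩ Kira ∩ Dana: 10:55–11:15, 11:20–11:40, 13:40–13:45.
Windows ≥ 20 min: 10:55–11:15, 11:20–11:40.
That's 2 windows.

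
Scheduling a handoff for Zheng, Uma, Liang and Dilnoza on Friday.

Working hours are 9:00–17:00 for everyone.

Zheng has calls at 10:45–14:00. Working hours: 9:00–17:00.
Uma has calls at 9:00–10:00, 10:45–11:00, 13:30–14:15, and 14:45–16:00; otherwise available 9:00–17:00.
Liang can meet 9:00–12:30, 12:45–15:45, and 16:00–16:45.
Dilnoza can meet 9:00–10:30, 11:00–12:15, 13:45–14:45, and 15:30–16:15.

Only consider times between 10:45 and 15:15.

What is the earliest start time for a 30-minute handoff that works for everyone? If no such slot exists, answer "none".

Zheng free within 09:00–17:00: 09:00–10:45, 14:00–17:00.
Uma free within 09:00–17:00: 10:00–10:45, 11:00–13:30, 14:15–14:45, 16:00–17:00.
Zheng ∩ Uma: 10:00–10:45, 14:15–14:45, 16:00–17:00.
Zheng ∩ Uma ∩ Liang: 10:00–10:45, 14:15–14:45, 16:00–16:45.
Zheng ∩ Uma ∩ Liang ∩ Dilnoza: 10:00–10:30, 14:15–14:45, 16:00–16:15.
Restricted to 10:45–15:15: 14:15–14:45.
Windows ≥ 30 min: 14:15–14:45.
Earliest such window starts at 14:15.

14:15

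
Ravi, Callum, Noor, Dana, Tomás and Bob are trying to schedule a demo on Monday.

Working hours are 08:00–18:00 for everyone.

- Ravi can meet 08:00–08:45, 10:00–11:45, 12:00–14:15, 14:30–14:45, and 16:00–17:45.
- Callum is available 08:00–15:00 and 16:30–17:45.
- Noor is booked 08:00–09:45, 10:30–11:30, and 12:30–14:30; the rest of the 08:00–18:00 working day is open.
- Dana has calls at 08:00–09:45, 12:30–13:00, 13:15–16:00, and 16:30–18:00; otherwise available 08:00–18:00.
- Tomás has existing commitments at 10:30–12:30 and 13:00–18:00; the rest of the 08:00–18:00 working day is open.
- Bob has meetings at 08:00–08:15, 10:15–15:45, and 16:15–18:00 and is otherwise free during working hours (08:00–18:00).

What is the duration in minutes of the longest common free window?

Noor free within 08:00–18:00: 09:45–10:30, 11:30–12:30, 14:30–18:00.
Dana free within 08:00–18:00: 09:45–12:30, 13:00–13:15, 16:00–16:30.
Tomás free within 08:00–18:00: 08:00–10:30, 12:30–13:00.
Bob free within 08:00–18:00: 08:15–10:15, 15:45–16:15.
Ravi ∩ Callum: 08:00–08:45, 10:00–11:45, 12:00–14:15, 14:30–14:45, 16:30–17:45.
Ravi ∩ Callum ∩ Noor: 10:00–10:30, 11:30–11:45, 12:00–12:30, 14:30–14:45, 16:30–17:45.
Ravi ∩ Callum ∩ Noor ∩ Dana: 10:00–10:30, 11:30–11:45, 12:00–12:30.
Ravi ∩ Callum ∩ Noor ∩ Dana ∩ Tomás: 10:00–10:30.
Ravi ∩ Callum ∩ Noor ∩ Dana ∩ Tomás ∩ Bob: 10:00–10:15.
Single common window of 15 minutes.

15 minutes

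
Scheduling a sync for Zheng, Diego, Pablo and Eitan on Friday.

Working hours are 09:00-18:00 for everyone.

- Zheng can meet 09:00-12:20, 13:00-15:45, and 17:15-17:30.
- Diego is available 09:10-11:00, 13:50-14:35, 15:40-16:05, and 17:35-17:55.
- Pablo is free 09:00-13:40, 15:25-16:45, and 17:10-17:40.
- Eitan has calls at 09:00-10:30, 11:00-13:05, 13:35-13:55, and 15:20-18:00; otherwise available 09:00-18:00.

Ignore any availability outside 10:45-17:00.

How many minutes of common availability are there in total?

Eitan free within 09:00–18:00: 10:30–11:00, 13:05–13:35, 13:55–15:20.
Zheng ∩ Diego: 09:10–11:00, 13:50–14:35, 15:40–15:45.
Zheng ∩ Diego ∩ Pablo: 09:10–11:00, 15:40–15:45.
Zheng ∩ Diego ∩ Pablo ∩ Eitan: 10:30–11:00.
Restricted to 10:45–17:00: 10:45–11:00.
Total common minutes: 15.

15 minutes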